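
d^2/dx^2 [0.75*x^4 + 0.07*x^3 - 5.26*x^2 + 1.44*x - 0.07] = 9.0*x^2 + 0.42*x - 10.52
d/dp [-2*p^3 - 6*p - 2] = -6*p^2 - 6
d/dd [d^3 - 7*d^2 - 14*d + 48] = 3*d^2 - 14*d - 14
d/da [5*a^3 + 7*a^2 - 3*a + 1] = 15*a^2 + 14*a - 3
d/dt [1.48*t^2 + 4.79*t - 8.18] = 2.96*t + 4.79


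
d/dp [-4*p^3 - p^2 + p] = -12*p^2 - 2*p + 1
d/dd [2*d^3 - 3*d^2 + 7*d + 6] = 6*d^2 - 6*d + 7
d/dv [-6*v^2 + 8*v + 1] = 8 - 12*v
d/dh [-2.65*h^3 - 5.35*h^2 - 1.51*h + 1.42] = -7.95*h^2 - 10.7*h - 1.51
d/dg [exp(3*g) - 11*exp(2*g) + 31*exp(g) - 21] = (3*exp(2*g) - 22*exp(g) + 31)*exp(g)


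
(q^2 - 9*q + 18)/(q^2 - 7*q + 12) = (q - 6)/(q - 4)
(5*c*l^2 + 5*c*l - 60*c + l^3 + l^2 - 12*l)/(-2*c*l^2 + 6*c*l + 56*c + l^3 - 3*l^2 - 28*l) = (-5*c*l + 15*c - l^2 + 3*l)/(2*c*l - 14*c - l^2 + 7*l)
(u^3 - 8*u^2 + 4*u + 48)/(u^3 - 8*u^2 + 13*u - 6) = (u^2 - 2*u - 8)/(u^2 - 2*u + 1)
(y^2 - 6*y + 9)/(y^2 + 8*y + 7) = (y^2 - 6*y + 9)/(y^2 + 8*y + 7)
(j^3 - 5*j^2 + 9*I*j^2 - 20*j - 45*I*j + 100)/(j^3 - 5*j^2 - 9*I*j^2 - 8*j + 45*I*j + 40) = (j^2 + 9*I*j - 20)/(j^2 - 9*I*j - 8)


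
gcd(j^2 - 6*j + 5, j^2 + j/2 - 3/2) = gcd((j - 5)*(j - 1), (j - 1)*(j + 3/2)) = j - 1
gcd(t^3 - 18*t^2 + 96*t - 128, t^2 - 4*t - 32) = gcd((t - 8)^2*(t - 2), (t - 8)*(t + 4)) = t - 8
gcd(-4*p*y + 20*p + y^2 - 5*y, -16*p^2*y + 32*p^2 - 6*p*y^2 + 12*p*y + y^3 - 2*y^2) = 1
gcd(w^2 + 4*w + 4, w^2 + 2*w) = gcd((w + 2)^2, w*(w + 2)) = w + 2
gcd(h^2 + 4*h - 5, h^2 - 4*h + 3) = h - 1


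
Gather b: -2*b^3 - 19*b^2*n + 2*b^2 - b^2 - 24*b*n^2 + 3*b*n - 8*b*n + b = -2*b^3 + b^2*(1 - 19*n) + b*(-24*n^2 - 5*n + 1)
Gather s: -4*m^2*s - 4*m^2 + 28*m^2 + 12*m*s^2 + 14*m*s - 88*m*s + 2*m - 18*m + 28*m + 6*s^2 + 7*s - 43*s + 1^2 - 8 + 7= 24*m^2 + 12*m + s^2*(12*m + 6) + s*(-4*m^2 - 74*m - 36)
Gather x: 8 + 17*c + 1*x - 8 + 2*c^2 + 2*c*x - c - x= 2*c^2 + 2*c*x + 16*c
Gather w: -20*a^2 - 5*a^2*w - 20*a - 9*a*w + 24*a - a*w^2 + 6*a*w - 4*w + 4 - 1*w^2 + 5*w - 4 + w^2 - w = -20*a^2 - a*w^2 + 4*a + w*(-5*a^2 - 3*a)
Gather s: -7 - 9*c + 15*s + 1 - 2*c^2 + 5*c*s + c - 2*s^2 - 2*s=-2*c^2 - 8*c - 2*s^2 + s*(5*c + 13) - 6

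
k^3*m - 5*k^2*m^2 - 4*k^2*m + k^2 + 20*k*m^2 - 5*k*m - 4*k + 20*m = (k - 4)*(k - 5*m)*(k*m + 1)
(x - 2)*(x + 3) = x^2 + x - 6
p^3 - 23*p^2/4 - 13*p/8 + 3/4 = (p - 6)*(p - 1/4)*(p + 1/2)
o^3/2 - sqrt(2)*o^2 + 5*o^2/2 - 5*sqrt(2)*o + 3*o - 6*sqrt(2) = (o/2 + 1)*(o + 3)*(o - 2*sqrt(2))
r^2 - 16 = (r - 4)*(r + 4)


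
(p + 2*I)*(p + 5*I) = p^2 + 7*I*p - 10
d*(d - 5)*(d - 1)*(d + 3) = d^4 - 3*d^3 - 13*d^2 + 15*d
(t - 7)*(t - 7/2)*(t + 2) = t^3 - 17*t^2/2 + 7*t/2 + 49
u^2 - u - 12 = (u - 4)*(u + 3)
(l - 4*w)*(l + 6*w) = l^2 + 2*l*w - 24*w^2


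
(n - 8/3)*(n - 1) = n^2 - 11*n/3 + 8/3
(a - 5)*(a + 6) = a^2 + a - 30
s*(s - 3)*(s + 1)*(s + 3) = s^4 + s^3 - 9*s^2 - 9*s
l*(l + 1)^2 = l^3 + 2*l^2 + l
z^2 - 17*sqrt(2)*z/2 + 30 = (z - 6*sqrt(2))*(z - 5*sqrt(2)/2)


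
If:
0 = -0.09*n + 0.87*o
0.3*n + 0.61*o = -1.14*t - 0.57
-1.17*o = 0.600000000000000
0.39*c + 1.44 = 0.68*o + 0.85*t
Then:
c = -2.23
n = -4.96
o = -0.51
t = 1.08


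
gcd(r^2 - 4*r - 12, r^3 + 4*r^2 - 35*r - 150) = r - 6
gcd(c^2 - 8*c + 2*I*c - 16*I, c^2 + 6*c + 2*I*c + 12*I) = c + 2*I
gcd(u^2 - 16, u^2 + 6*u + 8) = u + 4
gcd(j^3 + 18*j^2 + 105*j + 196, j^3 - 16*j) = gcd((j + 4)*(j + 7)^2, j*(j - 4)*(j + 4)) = j + 4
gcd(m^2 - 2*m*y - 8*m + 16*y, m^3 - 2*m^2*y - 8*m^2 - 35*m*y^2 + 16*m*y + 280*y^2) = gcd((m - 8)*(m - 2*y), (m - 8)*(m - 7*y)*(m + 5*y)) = m - 8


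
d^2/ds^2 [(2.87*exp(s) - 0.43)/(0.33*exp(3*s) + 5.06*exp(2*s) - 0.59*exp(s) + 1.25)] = (1.250172*exp(6*s) + 13.955535*exp(5*s) + 67.8193340000001*exp(4*s) - 50.693027*exp(3*s) - 103.468959*exp(2*s) + 12.845942*exp(s) + 4.16725)*exp(s)/(0.035937*exp(9*s) + 1.653102*exp(8*s) + 25.154811*exp(7*s) + 124.051499*exp(6*s) - 32.450253*exp(5*s) + 99.837408*exp(4*s) - 21.049004*exp(3*s) + 25.024125*exp(2*s) - 2.765625*exp(s) + 1.953125)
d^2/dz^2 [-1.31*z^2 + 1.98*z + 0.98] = -2.62000000000000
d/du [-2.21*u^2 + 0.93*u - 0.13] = 0.93 - 4.42*u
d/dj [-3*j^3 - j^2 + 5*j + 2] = -9*j^2 - 2*j + 5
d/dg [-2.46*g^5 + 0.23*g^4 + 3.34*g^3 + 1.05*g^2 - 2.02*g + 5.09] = -12.3*g^4 + 0.92*g^3 + 10.02*g^2 + 2.1*g - 2.02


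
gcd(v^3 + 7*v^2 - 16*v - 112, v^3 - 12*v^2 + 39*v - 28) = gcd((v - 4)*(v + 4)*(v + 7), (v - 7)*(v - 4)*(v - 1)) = v - 4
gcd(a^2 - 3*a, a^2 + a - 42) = 1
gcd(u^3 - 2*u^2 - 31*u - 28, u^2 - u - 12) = 1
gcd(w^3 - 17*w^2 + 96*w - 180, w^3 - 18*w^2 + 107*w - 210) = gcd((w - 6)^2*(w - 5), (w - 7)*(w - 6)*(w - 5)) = w^2 - 11*w + 30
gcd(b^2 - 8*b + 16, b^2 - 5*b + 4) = b - 4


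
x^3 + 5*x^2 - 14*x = x*(x - 2)*(x + 7)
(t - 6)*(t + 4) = t^2 - 2*t - 24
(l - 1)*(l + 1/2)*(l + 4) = l^3 + 7*l^2/2 - 5*l/2 - 2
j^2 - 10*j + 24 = (j - 6)*(j - 4)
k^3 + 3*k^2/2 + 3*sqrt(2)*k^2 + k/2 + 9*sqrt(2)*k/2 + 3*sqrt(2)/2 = (k + 1/2)*(k + 1)*(k + 3*sqrt(2))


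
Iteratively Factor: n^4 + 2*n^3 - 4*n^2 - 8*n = (n)*(n^3 + 2*n^2 - 4*n - 8) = n*(n + 2)*(n^2 - 4) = n*(n - 2)*(n + 2)*(n + 2)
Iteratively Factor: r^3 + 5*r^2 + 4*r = (r)*(r^2 + 5*r + 4) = r*(r + 4)*(r + 1)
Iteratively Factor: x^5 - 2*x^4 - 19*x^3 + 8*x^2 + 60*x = (x + 3)*(x^4 - 5*x^3 - 4*x^2 + 20*x) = x*(x + 3)*(x^3 - 5*x^2 - 4*x + 20) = x*(x - 2)*(x + 3)*(x^2 - 3*x - 10) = x*(x - 5)*(x - 2)*(x + 3)*(x + 2)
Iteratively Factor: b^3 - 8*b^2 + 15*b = (b)*(b^2 - 8*b + 15) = b*(b - 5)*(b - 3)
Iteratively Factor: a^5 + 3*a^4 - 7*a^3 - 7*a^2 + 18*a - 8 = (a + 2)*(a^4 + a^3 - 9*a^2 + 11*a - 4) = (a + 2)*(a + 4)*(a^3 - 3*a^2 + 3*a - 1) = (a - 1)*(a + 2)*(a + 4)*(a^2 - 2*a + 1) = (a - 1)^2*(a + 2)*(a + 4)*(a - 1)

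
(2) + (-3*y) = 2 - 3*y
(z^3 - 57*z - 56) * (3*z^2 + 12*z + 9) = 3*z^5 + 12*z^4 - 162*z^3 - 852*z^2 - 1185*z - 504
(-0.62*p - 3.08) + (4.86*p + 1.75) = 4.24*p - 1.33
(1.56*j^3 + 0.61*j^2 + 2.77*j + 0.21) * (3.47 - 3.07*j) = -4.7892*j^4 + 3.5405*j^3 - 6.3872*j^2 + 8.9672*j + 0.7287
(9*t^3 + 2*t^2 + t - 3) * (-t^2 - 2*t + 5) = -9*t^5 - 20*t^4 + 40*t^3 + 11*t^2 + 11*t - 15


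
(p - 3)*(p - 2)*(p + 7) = p^3 + 2*p^2 - 29*p + 42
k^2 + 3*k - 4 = (k - 1)*(k + 4)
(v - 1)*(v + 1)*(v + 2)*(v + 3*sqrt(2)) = v^4 + 2*v^3 + 3*sqrt(2)*v^3 - v^2 + 6*sqrt(2)*v^2 - 3*sqrt(2)*v - 2*v - 6*sqrt(2)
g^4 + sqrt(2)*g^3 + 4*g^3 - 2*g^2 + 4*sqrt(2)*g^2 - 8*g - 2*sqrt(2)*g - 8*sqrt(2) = (g + 4)*(g - sqrt(2))*(g + sqrt(2))^2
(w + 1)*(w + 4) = w^2 + 5*w + 4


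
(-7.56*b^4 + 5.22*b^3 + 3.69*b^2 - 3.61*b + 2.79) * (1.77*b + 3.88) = -13.3812*b^5 - 20.0934*b^4 + 26.7849*b^3 + 7.9275*b^2 - 9.0685*b + 10.8252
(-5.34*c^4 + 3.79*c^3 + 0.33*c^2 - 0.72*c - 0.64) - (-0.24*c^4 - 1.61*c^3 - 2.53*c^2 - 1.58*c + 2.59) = -5.1*c^4 + 5.4*c^3 + 2.86*c^2 + 0.86*c - 3.23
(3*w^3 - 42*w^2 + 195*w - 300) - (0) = 3*w^3 - 42*w^2 + 195*w - 300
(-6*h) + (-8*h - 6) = -14*h - 6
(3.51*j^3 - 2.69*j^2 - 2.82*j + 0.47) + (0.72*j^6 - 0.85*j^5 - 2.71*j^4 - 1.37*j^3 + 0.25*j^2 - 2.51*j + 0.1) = 0.72*j^6 - 0.85*j^5 - 2.71*j^4 + 2.14*j^3 - 2.44*j^2 - 5.33*j + 0.57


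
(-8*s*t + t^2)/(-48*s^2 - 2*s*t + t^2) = t/(6*s + t)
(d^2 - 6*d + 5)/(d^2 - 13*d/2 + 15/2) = 2*(d - 1)/(2*d - 3)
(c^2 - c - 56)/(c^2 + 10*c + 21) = (c - 8)/(c + 3)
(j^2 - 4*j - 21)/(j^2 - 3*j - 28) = (j + 3)/(j + 4)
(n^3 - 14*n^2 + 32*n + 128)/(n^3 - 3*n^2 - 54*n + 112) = (n^2 - 6*n - 16)/(n^2 + 5*n - 14)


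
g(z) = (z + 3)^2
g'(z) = 2*z + 6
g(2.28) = 27.88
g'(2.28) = 10.56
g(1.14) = 17.14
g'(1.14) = 8.28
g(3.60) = 43.56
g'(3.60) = 13.20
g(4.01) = 49.14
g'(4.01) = 14.02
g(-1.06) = 3.76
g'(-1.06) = 3.88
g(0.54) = 12.53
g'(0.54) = 7.08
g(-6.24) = 10.50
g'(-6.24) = -6.48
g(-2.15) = 0.72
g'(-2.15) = 1.70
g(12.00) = 225.00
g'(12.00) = 30.00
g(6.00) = 81.00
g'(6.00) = 18.00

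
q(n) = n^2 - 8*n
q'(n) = 2*n - 8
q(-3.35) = 38.02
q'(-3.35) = -14.70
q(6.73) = -8.55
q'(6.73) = 5.46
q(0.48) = -3.61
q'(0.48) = -7.04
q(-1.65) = 15.92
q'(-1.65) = -11.30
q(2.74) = -14.41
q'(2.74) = -2.52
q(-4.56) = 57.27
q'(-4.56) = -17.12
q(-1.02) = 9.20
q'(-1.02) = -10.04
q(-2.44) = 25.47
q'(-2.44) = -12.88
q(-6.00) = 84.00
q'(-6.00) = -20.00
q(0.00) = 0.00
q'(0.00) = -8.00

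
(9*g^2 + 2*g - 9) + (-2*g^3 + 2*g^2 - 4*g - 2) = -2*g^3 + 11*g^2 - 2*g - 11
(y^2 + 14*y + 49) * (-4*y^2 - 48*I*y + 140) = -4*y^4 - 56*y^3 - 48*I*y^3 - 56*y^2 - 672*I*y^2 + 1960*y - 2352*I*y + 6860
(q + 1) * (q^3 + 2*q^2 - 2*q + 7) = q^4 + 3*q^3 + 5*q + 7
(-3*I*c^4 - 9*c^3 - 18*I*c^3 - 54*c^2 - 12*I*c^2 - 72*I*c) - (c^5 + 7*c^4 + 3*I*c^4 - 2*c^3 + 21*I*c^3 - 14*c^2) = -c^5 - 7*c^4 - 6*I*c^4 - 7*c^3 - 39*I*c^3 - 40*c^2 - 12*I*c^2 - 72*I*c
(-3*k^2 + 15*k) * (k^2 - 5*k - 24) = -3*k^4 + 30*k^3 - 3*k^2 - 360*k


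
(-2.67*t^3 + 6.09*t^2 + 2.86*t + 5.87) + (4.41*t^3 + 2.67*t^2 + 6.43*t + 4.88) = 1.74*t^3 + 8.76*t^2 + 9.29*t + 10.75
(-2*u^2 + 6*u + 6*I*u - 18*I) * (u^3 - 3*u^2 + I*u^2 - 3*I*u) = -2*u^5 + 12*u^4 + 4*I*u^4 - 24*u^3 - 24*I*u^3 + 36*u^2 + 36*I*u^2 - 54*u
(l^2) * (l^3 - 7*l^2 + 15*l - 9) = l^5 - 7*l^4 + 15*l^3 - 9*l^2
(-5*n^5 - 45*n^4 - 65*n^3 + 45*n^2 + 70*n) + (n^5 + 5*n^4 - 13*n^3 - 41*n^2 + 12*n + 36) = -4*n^5 - 40*n^4 - 78*n^3 + 4*n^2 + 82*n + 36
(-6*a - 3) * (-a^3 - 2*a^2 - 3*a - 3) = 6*a^4 + 15*a^3 + 24*a^2 + 27*a + 9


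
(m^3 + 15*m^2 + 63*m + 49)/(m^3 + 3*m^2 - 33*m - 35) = (m + 7)/(m - 5)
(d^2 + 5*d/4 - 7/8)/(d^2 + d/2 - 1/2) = (d + 7/4)/(d + 1)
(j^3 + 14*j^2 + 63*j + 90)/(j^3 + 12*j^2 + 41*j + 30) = (j + 3)/(j + 1)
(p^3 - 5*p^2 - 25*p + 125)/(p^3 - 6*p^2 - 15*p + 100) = (p + 5)/(p + 4)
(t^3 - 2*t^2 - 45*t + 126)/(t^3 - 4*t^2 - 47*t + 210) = (t - 3)/(t - 5)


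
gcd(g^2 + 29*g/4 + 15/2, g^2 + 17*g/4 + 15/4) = g + 5/4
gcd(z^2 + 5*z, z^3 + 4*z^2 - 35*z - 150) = z + 5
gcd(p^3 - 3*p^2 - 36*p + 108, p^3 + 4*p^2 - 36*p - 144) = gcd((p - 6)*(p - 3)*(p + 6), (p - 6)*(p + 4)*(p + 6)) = p^2 - 36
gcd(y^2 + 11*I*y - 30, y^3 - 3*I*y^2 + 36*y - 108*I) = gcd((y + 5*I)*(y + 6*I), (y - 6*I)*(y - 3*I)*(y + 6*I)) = y + 6*I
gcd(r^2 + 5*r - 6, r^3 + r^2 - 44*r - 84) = r + 6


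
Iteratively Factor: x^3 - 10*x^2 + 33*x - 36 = (x - 4)*(x^2 - 6*x + 9) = (x - 4)*(x - 3)*(x - 3)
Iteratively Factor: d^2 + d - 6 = (d - 2)*(d + 3)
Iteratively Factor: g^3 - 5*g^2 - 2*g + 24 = (g - 3)*(g^2 - 2*g - 8) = (g - 4)*(g - 3)*(g + 2)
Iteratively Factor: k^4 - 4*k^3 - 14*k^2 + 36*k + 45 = (k - 5)*(k^3 + k^2 - 9*k - 9) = (k - 5)*(k + 1)*(k^2 - 9) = (k - 5)*(k - 3)*(k + 1)*(k + 3)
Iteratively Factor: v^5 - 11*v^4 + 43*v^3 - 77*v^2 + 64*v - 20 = (v - 2)*(v^4 - 9*v^3 + 25*v^2 - 27*v + 10) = (v - 2)*(v - 1)*(v^3 - 8*v^2 + 17*v - 10) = (v - 2)^2*(v - 1)*(v^2 - 6*v + 5) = (v - 5)*(v - 2)^2*(v - 1)*(v - 1)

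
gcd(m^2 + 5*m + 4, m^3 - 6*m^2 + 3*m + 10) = m + 1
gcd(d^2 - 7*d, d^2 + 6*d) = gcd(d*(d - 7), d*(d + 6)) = d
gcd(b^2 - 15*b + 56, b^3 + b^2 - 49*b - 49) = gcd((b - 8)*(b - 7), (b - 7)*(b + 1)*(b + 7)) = b - 7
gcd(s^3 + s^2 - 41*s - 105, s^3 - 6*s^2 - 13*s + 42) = s^2 - 4*s - 21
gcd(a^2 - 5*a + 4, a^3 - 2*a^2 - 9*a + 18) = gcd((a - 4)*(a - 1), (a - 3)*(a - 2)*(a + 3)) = 1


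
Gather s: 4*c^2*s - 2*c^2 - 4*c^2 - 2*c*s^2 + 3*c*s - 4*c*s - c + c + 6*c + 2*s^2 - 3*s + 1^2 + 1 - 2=-6*c^2 + 6*c + s^2*(2 - 2*c) + s*(4*c^2 - c - 3)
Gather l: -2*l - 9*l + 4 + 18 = 22 - 11*l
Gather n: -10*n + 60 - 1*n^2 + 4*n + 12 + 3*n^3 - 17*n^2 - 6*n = 3*n^3 - 18*n^2 - 12*n + 72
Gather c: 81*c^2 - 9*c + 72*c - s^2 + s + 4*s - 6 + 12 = 81*c^2 + 63*c - s^2 + 5*s + 6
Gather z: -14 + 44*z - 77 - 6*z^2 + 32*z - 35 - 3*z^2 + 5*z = -9*z^2 + 81*z - 126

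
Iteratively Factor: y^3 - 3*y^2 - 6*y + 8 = (y - 4)*(y^2 + y - 2) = (y - 4)*(y - 1)*(y + 2)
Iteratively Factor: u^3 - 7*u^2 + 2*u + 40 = (u + 2)*(u^2 - 9*u + 20) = (u - 4)*(u + 2)*(u - 5)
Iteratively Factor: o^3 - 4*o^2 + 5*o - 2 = (o - 2)*(o^2 - 2*o + 1) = (o - 2)*(o - 1)*(o - 1)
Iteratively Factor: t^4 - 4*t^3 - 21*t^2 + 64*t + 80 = (t + 4)*(t^3 - 8*t^2 + 11*t + 20) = (t - 4)*(t + 4)*(t^2 - 4*t - 5) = (t - 4)*(t + 1)*(t + 4)*(t - 5)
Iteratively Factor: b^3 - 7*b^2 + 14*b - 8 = (b - 4)*(b^2 - 3*b + 2) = (b - 4)*(b - 2)*(b - 1)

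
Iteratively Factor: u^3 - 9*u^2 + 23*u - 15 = (u - 3)*(u^2 - 6*u + 5) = (u - 5)*(u - 3)*(u - 1)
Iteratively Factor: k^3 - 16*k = (k - 4)*(k^2 + 4*k) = k*(k - 4)*(k + 4)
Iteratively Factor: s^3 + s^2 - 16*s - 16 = (s + 1)*(s^2 - 16) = (s - 4)*(s + 1)*(s + 4)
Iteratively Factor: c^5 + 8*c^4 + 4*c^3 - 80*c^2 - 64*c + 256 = (c + 4)*(c^4 + 4*c^3 - 12*c^2 - 32*c + 64) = (c - 2)*(c + 4)*(c^3 + 6*c^2 - 32) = (c - 2)*(c + 4)^2*(c^2 + 2*c - 8) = (c - 2)*(c + 4)^3*(c - 2)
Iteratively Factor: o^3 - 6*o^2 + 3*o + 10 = (o - 2)*(o^2 - 4*o - 5) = (o - 5)*(o - 2)*(o + 1)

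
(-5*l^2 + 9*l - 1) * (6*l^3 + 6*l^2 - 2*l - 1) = -30*l^5 + 24*l^4 + 58*l^3 - 19*l^2 - 7*l + 1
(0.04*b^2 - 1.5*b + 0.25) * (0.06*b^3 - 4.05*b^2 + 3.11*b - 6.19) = 0.0024*b^5 - 0.252*b^4 + 6.2144*b^3 - 5.9251*b^2 + 10.0625*b - 1.5475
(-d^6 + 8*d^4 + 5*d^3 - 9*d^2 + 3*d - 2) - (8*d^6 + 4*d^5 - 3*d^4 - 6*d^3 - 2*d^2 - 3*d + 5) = -9*d^6 - 4*d^5 + 11*d^4 + 11*d^3 - 7*d^2 + 6*d - 7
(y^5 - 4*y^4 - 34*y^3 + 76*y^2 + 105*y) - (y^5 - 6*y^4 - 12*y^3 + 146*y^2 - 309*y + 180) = 2*y^4 - 22*y^3 - 70*y^2 + 414*y - 180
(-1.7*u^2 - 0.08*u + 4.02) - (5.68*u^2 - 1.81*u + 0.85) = -7.38*u^2 + 1.73*u + 3.17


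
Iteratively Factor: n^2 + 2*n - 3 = (n - 1)*(n + 3)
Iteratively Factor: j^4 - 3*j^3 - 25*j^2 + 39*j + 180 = (j - 4)*(j^3 + j^2 - 21*j - 45) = (j - 5)*(j - 4)*(j^2 + 6*j + 9) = (j - 5)*(j - 4)*(j + 3)*(j + 3)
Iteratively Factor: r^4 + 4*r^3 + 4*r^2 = (r)*(r^3 + 4*r^2 + 4*r) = r*(r + 2)*(r^2 + 2*r) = r^2*(r + 2)*(r + 2)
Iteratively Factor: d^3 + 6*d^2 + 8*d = (d + 2)*(d^2 + 4*d) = d*(d + 2)*(d + 4)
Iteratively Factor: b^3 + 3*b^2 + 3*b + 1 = (b + 1)*(b^2 + 2*b + 1) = (b + 1)^2*(b + 1)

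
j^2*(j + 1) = j^3 + j^2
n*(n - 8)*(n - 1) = n^3 - 9*n^2 + 8*n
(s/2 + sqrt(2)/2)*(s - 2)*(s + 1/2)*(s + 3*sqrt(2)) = s^4/2 - 3*s^3/4 + 2*sqrt(2)*s^3 - 3*sqrt(2)*s^2 + 5*s^2/2 - 9*s/2 - 2*sqrt(2)*s - 3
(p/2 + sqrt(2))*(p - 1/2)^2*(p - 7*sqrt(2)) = p^4/2 - 5*sqrt(2)*p^3/2 - p^3/2 - 111*p^2/8 + 5*sqrt(2)*p^2/2 - 5*sqrt(2)*p/8 + 14*p - 7/2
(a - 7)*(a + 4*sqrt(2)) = a^2 - 7*a + 4*sqrt(2)*a - 28*sqrt(2)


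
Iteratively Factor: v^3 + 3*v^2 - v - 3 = (v + 3)*(v^2 - 1) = (v - 1)*(v + 3)*(v + 1)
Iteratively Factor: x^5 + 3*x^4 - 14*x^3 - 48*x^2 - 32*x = (x)*(x^4 + 3*x^3 - 14*x^2 - 48*x - 32) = x*(x + 4)*(x^3 - x^2 - 10*x - 8) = x*(x - 4)*(x + 4)*(x^2 + 3*x + 2) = x*(x - 4)*(x + 1)*(x + 4)*(x + 2)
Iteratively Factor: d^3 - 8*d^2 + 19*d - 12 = (d - 3)*(d^2 - 5*d + 4) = (d - 4)*(d - 3)*(d - 1)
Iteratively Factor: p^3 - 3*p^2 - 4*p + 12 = (p - 3)*(p^2 - 4) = (p - 3)*(p - 2)*(p + 2)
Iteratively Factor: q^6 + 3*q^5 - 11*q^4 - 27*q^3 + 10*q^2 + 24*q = (q + 2)*(q^5 + q^4 - 13*q^3 - q^2 + 12*q) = (q + 1)*(q + 2)*(q^4 - 13*q^2 + 12*q) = q*(q + 1)*(q + 2)*(q^3 - 13*q + 12) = q*(q + 1)*(q + 2)*(q + 4)*(q^2 - 4*q + 3) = q*(q - 3)*(q + 1)*(q + 2)*(q + 4)*(q - 1)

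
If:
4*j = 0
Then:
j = 0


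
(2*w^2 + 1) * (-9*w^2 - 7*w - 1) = -18*w^4 - 14*w^3 - 11*w^2 - 7*w - 1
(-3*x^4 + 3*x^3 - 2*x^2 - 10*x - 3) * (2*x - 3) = -6*x^5 + 15*x^4 - 13*x^3 - 14*x^2 + 24*x + 9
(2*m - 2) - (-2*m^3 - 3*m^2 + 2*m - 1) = 2*m^3 + 3*m^2 - 1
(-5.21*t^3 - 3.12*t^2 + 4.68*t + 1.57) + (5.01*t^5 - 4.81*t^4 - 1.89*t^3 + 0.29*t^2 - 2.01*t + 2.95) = 5.01*t^5 - 4.81*t^4 - 7.1*t^3 - 2.83*t^2 + 2.67*t + 4.52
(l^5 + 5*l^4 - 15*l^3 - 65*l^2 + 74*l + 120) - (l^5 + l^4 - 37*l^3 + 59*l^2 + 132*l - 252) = 4*l^4 + 22*l^3 - 124*l^2 - 58*l + 372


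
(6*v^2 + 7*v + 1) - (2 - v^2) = 7*v^2 + 7*v - 1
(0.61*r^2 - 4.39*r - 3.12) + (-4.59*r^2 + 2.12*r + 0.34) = -3.98*r^2 - 2.27*r - 2.78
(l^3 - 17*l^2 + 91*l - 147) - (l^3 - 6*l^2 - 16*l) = -11*l^2 + 107*l - 147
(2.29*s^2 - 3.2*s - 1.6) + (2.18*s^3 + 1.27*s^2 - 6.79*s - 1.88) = 2.18*s^3 + 3.56*s^2 - 9.99*s - 3.48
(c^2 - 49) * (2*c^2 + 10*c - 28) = 2*c^4 + 10*c^3 - 126*c^2 - 490*c + 1372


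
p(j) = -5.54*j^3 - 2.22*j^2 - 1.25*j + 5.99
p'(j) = -16.62*j^2 - 4.44*j - 1.25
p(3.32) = -225.36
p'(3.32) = -199.18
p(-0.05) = 6.05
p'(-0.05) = -1.07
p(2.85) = -143.85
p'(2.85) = -148.90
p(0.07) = 5.89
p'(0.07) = -1.64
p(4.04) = -400.60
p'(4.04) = -290.45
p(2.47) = -94.12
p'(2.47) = -113.61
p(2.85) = -143.85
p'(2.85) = -148.90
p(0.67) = 2.49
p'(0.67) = -11.69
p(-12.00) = 9274.43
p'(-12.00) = -2341.25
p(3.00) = -167.32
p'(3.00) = -164.15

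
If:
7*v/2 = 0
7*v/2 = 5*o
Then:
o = 0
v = 0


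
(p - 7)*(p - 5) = p^2 - 12*p + 35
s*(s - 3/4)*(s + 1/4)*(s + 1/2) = s^4 - 7*s^2/16 - 3*s/32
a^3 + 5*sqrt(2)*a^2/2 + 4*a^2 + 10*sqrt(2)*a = a*(a + 4)*(a + 5*sqrt(2)/2)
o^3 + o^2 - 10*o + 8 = (o - 2)*(o - 1)*(o + 4)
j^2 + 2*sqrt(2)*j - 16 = (j - 2*sqrt(2))*(j + 4*sqrt(2))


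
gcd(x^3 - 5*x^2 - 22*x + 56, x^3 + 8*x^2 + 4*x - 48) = x^2 + 2*x - 8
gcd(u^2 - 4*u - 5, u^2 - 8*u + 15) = u - 5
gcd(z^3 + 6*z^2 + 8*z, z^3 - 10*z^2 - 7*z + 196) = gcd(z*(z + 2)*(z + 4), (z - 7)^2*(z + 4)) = z + 4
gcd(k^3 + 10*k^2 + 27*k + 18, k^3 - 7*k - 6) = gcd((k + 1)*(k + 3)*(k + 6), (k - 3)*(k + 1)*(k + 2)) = k + 1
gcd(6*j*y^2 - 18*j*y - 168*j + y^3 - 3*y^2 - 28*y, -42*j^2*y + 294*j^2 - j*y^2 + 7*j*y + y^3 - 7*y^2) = 6*j*y - 42*j + y^2 - 7*y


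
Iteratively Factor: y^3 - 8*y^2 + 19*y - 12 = (y - 4)*(y^2 - 4*y + 3) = (y - 4)*(y - 1)*(y - 3)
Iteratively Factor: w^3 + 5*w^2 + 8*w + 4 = (w + 2)*(w^2 + 3*w + 2) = (w + 1)*(w + 2)*(w + 2)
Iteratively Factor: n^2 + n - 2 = (n + 2)*(n - 1)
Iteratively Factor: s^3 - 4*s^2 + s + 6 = (s - 2)*(s^2 - 2*s - 3) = (s - 2)*(s + 1)*(s - 3)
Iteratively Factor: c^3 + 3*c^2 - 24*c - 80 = (c + 4)*(c^2 - c - 20) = (c - 5)*(c + 4)*(c + 4)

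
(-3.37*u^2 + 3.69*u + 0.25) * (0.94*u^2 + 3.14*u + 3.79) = -3.1678*u^4 - 7.1132*u^3 - 0.950700000000001*u^2 + 14.7701*u + 0.9475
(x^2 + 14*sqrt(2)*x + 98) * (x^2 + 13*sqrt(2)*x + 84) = x^4 + 27*sqrt(2)*x^3 + 546*x^2 + 2450*sqrt(2)*x + 8232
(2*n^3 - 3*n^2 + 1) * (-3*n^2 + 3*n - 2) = -6*n^5 + 15*n^4 - 13*n^3 + 3*n^2 + 3*n - 2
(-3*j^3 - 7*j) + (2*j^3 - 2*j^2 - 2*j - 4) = -j^3 - 2*j^2 - 9*j - 4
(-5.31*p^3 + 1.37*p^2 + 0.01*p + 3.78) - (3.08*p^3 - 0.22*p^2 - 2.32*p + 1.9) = -8.39*p^3 + 1.59*p^2 + 2.33*p + 1.88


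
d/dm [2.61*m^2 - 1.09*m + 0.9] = 5.22*m - 1.09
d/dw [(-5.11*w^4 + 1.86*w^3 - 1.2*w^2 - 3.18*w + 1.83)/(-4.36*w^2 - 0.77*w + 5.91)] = (44.5592*w^5 + 3.6945*w^4 - 123.6648*w^3 + 20.037*w^2 + 1.7736*w - 17.3847)/(19.0096*w^4 + 6.7144*w^3 - 50.9423*w^2 - 9.1014*w + 34.9281)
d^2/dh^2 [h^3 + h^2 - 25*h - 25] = 6*h + 2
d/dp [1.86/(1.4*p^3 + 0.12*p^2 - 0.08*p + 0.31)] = (-7.812*p^2 - 0.4464*p + 0.1488)/(1.4*p^3 + 0.12*p^2 - 0.08*p + 0.31)^2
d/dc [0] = 0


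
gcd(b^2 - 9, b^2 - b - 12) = b + 3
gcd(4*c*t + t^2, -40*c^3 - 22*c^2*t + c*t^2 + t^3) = 4*c + t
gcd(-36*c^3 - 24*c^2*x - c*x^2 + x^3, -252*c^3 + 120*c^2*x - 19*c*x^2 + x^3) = -6*c + x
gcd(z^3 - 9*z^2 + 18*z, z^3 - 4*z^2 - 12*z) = z^2 - 6*z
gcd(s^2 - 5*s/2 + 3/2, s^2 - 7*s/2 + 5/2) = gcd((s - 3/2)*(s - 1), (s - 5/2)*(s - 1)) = s - 1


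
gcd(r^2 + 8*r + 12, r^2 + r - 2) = r + 2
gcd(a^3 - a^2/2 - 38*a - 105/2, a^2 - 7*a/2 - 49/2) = a - 7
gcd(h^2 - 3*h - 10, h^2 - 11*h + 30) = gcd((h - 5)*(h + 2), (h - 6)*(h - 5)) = h - 5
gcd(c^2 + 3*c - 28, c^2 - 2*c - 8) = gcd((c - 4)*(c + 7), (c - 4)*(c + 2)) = c - 4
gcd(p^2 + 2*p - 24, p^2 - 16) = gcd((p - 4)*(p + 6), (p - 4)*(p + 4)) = p - 4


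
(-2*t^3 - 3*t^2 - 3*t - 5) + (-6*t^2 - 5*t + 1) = -2*t^3 - 9*t^2 - 8*t - 4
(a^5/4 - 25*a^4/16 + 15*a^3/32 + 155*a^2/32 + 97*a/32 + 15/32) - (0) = a^5/4 - 25*a^4/16 + 15*a^3/32 + 155*a^2/32 + 97*a/32 + 15/32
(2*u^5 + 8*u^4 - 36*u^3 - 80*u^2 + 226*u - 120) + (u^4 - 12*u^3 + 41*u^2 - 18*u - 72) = 2*u^5 + 9*u^4 - 48*u^3 - 39*u^2 + 208*u - 192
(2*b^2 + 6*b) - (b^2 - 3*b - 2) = b^2 + 9*b + 2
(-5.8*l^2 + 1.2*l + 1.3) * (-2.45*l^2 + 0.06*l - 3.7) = 14.21*l^4 - 3.288*l^3 + 18.347*l^2 - 4.362*l - 4.81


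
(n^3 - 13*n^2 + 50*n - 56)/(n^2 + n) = (n^3 - 13*n^2 + 50*n - 56)/(n*(n + 1))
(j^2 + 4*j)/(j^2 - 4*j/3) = 3*(j + 4)/(3*j - 4)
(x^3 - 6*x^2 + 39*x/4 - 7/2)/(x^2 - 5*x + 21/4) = (2*x^2 - 5*x + 2)/(2*x - 3)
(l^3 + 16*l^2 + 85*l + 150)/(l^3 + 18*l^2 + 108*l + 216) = (l^2 + 10*l + 25)/(l^2 + 12*l + 36)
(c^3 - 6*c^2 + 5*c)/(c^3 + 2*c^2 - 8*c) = (c^2 - 6*c + 5)/(c^2 + 2*c - 8)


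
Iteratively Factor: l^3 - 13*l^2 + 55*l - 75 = (l - 3)*(l^2 - 10*l + 25) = (l - 5)*(l - 3)*(l - 5)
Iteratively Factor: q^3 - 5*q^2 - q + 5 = (q + 1)*(q^2 - 6*q + 5) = (q - 1)*(q + 1)*(q - 5)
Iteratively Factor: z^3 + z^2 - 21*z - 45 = (z + 3)*(z^2 - 2*z - 15) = (z + 3)^2*(z - 5)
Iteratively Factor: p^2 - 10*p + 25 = (p - 5)*(p - 5)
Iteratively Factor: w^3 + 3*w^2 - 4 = (w - 1)*(w^2 + 4*w + 4) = (w - 1)*(w + 2)*(w + 2)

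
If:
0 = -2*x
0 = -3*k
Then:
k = 0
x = 0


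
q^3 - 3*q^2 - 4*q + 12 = (q - 3)*(q - 2)*(q + 2)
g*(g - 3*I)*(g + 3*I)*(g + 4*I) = g^4 + 4*I*g^3 + 9*g^2 + 36*I*g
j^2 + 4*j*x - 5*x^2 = (j - x)*(j + 5*x)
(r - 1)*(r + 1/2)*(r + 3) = r^3 + 5*r^2/2 - 2*r - 3/2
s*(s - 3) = s^2 - 3*s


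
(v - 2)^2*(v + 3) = v^3 - v^2 - 8*v + 12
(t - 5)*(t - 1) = t^2 - 6*t + 5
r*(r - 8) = r^2 - 8*r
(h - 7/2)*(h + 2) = h^2 - 3*h/2 - 7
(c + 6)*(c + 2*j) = c^2 + 2*c*j + 6*c + 12*j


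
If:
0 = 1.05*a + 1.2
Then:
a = -1.14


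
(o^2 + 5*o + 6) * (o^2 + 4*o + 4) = o^4 + 9*o^3 + 30*o^2 + 44*o + 24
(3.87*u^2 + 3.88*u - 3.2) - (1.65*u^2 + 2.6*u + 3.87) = 2.22*u^2 + 1.28*u - 7.07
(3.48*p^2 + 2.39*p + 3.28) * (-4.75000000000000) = -16.53*p^2 - 11.3525*p - 15.58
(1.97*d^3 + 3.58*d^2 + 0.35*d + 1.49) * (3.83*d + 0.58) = 7.5451*d^4 + 14.854*d^3 + 3.4169*d^2 + 5.9097*d + 0.8642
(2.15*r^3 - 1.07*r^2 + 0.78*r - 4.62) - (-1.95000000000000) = 2.15*r^3 - 1.07*r^2 + 0.78*r - 2.67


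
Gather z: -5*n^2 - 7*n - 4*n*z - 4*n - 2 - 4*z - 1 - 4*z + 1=-5*n^2 - 11*n + z*(-4*n - 8) - 2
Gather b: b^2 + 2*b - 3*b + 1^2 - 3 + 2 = b^2 - b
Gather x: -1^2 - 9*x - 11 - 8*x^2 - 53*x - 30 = -8*x^2 - 62*x - 42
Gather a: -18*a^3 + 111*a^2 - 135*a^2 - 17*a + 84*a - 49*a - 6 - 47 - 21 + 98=-18*a^3 - 24*a^2 + 18*a + 24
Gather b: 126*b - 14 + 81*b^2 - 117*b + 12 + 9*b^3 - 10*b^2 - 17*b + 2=9*b^3 + 71*b^2 - 8*b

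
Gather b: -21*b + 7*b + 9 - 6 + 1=4 - 14*b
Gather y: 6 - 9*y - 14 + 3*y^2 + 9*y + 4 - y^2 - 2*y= 2*y^2 - 2*y - 4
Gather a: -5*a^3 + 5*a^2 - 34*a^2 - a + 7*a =-5*a^3 - 29*a^2 + 6*a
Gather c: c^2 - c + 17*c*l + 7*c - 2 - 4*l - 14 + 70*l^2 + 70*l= c^2 + c*(17*l + 6) + 70*l^2 + 66*l - 16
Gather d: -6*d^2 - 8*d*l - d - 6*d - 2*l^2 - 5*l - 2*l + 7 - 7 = -6*d^2 + d*(-8*l - 7) - 2*l^2 - 7*l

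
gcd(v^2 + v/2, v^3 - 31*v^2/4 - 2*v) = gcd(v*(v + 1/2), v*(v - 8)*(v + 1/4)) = v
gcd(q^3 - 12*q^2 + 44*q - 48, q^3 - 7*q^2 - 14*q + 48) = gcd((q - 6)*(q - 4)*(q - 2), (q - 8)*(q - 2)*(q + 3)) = q - 2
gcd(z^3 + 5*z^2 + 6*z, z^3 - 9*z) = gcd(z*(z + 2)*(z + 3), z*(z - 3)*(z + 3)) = z^2 + 3*z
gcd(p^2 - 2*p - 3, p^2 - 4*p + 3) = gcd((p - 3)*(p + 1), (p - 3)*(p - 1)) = p - 3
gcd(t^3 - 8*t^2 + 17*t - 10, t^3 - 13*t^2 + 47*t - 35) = t^2 - 6*t + 5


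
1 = 1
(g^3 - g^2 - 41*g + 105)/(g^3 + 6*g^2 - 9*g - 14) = (g^2 - 8*g + 15)/(g^2 - g - 2)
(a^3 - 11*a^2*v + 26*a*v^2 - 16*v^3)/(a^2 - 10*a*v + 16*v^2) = a - v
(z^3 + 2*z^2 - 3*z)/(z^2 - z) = z + 3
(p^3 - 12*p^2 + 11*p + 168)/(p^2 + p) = (p^3 - 12*p^2 + 11*p + 168)/(p*(p + 1))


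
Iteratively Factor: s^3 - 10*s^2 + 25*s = (s - 5)*(s^2 - 5*s) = (s - 5)^2*(s)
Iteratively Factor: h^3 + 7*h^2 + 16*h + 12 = (h + 3)*(h^2 + 4*h + 4) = (h + 2)*(h + 3)*(h + 2)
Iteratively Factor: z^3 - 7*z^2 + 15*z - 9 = (z - 3)*(z^2 - 4*z + 3) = (z - 3)*(z - 1)*(z - 3)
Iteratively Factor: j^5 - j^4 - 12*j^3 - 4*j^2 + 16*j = (j - 1)*(j^4 - 12*j^2 - 16*j) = (j - 1)*(j + 2)*(j^3 - 2*j^2 - 8*j) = (j - 1)*(j + 2)^2*(j^2 - 4*j) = j*(j - 1)*(j + 2)^2*(j - 4)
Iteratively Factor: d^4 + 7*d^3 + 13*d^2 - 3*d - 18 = (d - 1)*(d^3 + 8*d^2 + 21*d + 18) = (d - 1)*(d + 3)*(d^2 + 5*d + 6) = (d - 1)*(d + 3)^2*(d + 2)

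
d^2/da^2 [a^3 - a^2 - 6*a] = 6*a - 2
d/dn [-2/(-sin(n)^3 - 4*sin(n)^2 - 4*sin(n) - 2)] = -2*(3*sin(n)^2 + 8*sin(n) + 4)*cos(n)/(sin(n)^3 + 4*sin(n)^2 + 4*sin(n) + 2)^2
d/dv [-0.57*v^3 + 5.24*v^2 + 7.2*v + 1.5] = -1.71*v^2 + 10.48*v + 7.2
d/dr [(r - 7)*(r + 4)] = 2*r - 3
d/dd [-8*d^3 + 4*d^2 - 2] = 8*d*(1 - 3*d)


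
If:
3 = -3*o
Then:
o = -1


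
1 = 1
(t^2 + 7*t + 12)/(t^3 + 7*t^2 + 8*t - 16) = (t + 3)/(t^2 + 3*t - 4)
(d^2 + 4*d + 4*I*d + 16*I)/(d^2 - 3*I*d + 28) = (d + 4)/(d - 7*I)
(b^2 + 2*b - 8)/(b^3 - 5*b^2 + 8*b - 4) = (b + 4)/(b^2 - 3*b + 2)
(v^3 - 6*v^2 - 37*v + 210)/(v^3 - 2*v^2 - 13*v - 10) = (v^2 - v - 42)/(v^2 + 3*v + 2)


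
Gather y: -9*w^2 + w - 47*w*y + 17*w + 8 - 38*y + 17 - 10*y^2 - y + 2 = -9*w^2 + 18*w - 10*y^2 + y*(-47*w - 39) + 27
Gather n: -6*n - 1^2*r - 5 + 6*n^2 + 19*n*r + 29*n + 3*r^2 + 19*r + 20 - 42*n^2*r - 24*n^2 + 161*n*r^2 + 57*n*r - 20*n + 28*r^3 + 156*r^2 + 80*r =n^2*(-42*r - 18) + n*(161*r^2 + 76*r + 3) + 28*r^3 + 159*r^2 + 98*r + 15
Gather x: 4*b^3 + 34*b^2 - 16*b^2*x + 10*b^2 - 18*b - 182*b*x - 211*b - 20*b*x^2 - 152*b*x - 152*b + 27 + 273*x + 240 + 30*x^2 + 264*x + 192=4*b^3 + 44*b^2 - 381*b + x^2*(30 - 20*b) + x*(-16*b^2 - 334*b + 537) + 459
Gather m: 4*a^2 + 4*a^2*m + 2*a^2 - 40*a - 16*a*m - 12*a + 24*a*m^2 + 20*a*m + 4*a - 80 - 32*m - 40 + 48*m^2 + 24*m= 6*a^2 - 48*a + m^2*(24*a + 48) + m*(4*a^2 + 4*a - 8) - 120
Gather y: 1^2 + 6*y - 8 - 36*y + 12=5 - 30*y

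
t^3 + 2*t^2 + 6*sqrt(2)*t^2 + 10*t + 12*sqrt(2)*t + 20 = (t + 2)*(t + sqrt(2))*(t + 5*sqrt(2))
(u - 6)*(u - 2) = u^2 - 8*u + 12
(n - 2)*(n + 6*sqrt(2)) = n^2 - 2*n + 6*sqrt(2)*n - 12*sqrt(2)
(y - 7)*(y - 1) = y^2 - 8*y + 7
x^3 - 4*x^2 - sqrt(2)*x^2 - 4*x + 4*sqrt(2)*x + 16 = (x - 4)*(x - 2*sqrt(2))*(x + sqrt(2))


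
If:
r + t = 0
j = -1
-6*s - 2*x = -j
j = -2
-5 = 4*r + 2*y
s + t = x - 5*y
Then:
No Solution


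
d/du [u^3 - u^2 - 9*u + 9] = 3*u^2 - 2*u - 9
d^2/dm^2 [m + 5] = 0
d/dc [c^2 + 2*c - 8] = 2*c + 2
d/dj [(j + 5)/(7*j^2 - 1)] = (7*j^2 - 14*j*(j + 5) - 1)/(7*j^2 - 1)^2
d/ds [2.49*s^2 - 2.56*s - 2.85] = 4.98*s - 2.56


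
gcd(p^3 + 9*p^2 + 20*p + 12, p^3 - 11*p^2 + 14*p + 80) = p + 2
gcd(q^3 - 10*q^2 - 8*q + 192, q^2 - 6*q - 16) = q - 8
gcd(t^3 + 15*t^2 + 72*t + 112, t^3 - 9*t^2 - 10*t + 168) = t + 4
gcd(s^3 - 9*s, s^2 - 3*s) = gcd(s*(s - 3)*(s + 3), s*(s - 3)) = s^2 - 3*s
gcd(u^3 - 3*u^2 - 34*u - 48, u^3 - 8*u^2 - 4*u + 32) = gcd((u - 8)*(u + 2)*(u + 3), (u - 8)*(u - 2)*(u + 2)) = u^2 - 6*u - 16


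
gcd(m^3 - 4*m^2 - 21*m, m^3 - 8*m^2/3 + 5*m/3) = m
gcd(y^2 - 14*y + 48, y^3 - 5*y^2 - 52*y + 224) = y - 8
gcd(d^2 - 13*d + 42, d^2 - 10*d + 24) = d - 6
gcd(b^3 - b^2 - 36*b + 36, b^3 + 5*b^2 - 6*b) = b^2 + 5*b - 6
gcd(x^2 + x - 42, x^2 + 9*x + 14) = x + 7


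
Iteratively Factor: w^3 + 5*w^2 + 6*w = (w + 2)*(w^2 + 3*w) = (w + 2)*(w + 3)*(w)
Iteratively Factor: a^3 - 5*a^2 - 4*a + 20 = (a + 2)*(a^2 - 7*a + 10) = (a - 5)*(a + 2)*(a - 2)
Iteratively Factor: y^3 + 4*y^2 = (y)*(y^2 + 4*y) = y*(y + 4)*(y)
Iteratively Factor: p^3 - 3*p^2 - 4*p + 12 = (p + 2)*(p^2 - 5*p + 6) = (p - 3)*(p + 2)*(p - 2)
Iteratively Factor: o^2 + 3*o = (o + 3)*(o)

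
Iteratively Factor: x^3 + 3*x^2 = (x)*(x^2 + 3*x) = x*(x + 3)*(x)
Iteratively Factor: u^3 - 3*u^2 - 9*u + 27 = (u - 3)*(u^2 - 9) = (u - 3)*(u + 3)*(u - 3)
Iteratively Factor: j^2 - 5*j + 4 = (j - 1)*(j - 4)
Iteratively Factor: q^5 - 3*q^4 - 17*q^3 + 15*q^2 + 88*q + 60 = (q - 3)*(q^4 - 17*q^2 - 36*q - 20) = (q - 3)*(q + 1)*(q^3 - q^2 - 16*q - 20) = (q - 3)*(q + 1)*(q + 2)*(q^2 - 3*q - 10) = (q - 3)*(q + 1)*(q + 2)^2*(q - 5)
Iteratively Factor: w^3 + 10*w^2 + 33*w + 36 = (w + 4)*(w^2 + 6*w + 9) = (w + 3)*(w + 4)*(w + 3)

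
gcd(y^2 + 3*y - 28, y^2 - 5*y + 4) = y - 4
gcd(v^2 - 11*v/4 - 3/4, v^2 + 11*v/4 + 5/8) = v + 1/4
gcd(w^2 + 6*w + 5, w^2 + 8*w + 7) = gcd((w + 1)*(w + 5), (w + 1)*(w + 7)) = w + 1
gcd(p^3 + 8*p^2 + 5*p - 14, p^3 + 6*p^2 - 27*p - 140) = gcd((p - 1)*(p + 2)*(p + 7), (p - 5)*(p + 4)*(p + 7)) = p + 7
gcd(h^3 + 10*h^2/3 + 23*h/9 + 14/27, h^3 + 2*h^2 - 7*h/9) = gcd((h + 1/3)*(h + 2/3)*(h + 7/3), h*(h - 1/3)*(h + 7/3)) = h + 7/3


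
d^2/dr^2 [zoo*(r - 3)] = 0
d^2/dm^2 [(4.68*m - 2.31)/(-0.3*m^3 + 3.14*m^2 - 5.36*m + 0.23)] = (-2.5272*m^5 + 28.94616*m^4 - 112.051296*m^3 + 155.065896*m^2 - 212.033628*m + 117.85518)/(0.027*m^9 - 0.8478*m^8 + 10.32084*m^7 - 61.315964*m^6 + 185.698968*m^5 - 279.654996*m^4 + 177.264218*m^3 - 20.321742*m^2 + 0.850632*m - 0.012167)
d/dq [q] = 1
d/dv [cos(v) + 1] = -sin(v)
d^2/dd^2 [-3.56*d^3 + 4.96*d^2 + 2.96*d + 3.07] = 9.92 - 21.36*d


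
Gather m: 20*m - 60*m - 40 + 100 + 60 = 120 - 40*m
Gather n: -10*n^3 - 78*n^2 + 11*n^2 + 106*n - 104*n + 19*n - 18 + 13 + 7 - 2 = -10*n^3 - 67*n^2 + 21*n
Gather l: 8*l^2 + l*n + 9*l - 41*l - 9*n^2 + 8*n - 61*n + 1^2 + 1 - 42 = 8*l^2 + l*(n - 32) - 9*n^2 - 53*n - 40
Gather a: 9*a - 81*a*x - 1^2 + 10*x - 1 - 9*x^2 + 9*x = a*(9 - 81*x) - 9*x^2 + 19*x - 2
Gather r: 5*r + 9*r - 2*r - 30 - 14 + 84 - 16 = 12*r + 24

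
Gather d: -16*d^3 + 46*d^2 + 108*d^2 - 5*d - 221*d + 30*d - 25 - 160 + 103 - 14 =-16*d^3 + 154*d^2 - 196*d - 96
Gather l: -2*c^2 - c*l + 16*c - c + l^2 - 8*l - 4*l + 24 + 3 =-2*c^2 + 15*c + l^2 + l*(-c - 12) + 27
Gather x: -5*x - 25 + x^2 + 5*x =x^2 - 25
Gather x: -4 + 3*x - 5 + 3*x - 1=6*x - 10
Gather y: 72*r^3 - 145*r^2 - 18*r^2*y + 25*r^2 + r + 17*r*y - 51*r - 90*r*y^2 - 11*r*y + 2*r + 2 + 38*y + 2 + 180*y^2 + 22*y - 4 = 72*r^3 - 120*r^2 - 48*r + y^2*(180 - 90*r) + y*(-18*r^2 + 6*r + 60)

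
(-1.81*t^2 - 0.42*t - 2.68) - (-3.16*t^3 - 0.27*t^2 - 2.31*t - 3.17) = 3.16*t^3 - 1.54*t^2 + 1.89*t + 0.49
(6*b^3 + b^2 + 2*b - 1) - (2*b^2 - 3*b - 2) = 6*b^3 - b^2 + 5*b + 1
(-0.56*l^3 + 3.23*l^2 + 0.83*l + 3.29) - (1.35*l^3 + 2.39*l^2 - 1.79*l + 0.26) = -1.91*l^3 + 0.84*l^2 + 2.62*l + 3.03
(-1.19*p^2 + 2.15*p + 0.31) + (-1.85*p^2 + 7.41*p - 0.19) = -3.04*p^2 + 9.56*p + 0.12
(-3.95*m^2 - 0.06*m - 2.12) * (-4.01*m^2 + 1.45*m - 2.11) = 15.8395*m^4 - 5.4869*m^3 + 16.7487*m^2 - 2.9474*m + 4.4732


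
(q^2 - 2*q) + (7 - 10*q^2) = -9*q^2 - 2*q + 7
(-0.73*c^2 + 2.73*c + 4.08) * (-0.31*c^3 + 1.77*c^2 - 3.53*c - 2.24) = 0.2263*c^5 - 2.1384*c^4 + 6.1442*c^3 - 0.780099999999998*c^2 - 20.5176*c - 9.1392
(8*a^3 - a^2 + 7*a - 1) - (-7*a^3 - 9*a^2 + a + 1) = 15*a^3 + 8*a^2 + 6*a - 2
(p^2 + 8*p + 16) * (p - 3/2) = p^3 + 13*p^2/2 + 4*p - 24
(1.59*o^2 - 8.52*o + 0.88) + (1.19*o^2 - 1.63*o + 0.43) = 2.78*o^2 - 10.15*o + 1.31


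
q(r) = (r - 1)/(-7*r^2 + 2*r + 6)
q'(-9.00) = 0.00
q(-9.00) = 0.02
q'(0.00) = 0.22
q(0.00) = -0.17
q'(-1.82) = 0.13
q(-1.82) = 0.14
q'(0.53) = 0.10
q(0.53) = -0.09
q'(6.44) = 0.00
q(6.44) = -0.02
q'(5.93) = 0.00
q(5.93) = -0.02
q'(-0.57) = 2.73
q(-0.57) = -0.61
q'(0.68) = 0.10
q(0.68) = -0.08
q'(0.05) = 0.20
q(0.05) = -0.16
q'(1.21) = 0.39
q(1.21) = -0.11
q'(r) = (r - 1)*(14*r - 2)/(-7*r^2 + 2*r + 6)^2 + 1/(-7*r^2 + 2*r + 6) = (7*r^2 - 14*r + 8)/(49*r^4 - 28*r^3 - 80*r^2 + 24*r + 36)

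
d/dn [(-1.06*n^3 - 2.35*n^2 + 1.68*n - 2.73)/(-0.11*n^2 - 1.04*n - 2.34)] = (0.1166*n^4 + 2.2048*n^3 + 10.07*n^2 + 10.3974*n - 6.7704)/(0.0121*n^4 + 0.2288*n^3 + 1.5964*n^2 + 4.8672*n + 5.4756)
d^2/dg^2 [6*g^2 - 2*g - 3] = 12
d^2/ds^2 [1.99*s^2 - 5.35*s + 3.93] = 3.98000000000000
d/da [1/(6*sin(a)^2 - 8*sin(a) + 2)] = (2 - 3*sin(a))*cos(a)/(3*sin(a)^2 - 4*sin(a) + 1)^2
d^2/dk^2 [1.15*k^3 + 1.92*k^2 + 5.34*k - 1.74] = 6.9*k + 3.84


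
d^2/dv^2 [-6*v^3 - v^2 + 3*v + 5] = -36*v - 2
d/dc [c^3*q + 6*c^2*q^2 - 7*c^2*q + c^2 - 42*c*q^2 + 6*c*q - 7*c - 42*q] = 3*c^2*q + 12*c*q^2 - 14*c*q + 2*c - 42*q^2 + 6*q - 7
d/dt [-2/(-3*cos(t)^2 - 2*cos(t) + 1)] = 4*(3*cos(t) + 1)*sin(t)/(3*cos(t)^2 + 2*cos(t) - 1)^2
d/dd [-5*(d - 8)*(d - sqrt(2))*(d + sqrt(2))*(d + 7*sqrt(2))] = -20*d^3 - 105*sqrt(2)*d^2 + 120*d^2 + 20*d + 560*sqrt(2)*d - 80 + 70*sqrt(2)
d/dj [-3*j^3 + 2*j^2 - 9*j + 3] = -9*j^2 + 4*j - 9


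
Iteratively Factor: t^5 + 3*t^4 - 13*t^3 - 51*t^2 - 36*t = (t + 3)*(t^4 - 13*t^2 - 12*t) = (t + 1)*(t + 3)*(t^3 - t^2 - 12*t) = (t - 4)*(t + 1)*(t + 3)*(t^2 + 3*t) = (t - 4)*(t + 1)*(t + 3)^2*(t)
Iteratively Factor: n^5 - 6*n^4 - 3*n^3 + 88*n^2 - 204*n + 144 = (n + 4)*(n^4 - 10*n^3 + 37*n^2 - 60*n + 36) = (n - 2)*(n + 4)*(n^3 - 8*n^2 + 21*n - 18) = (n - 2)^2*(n + 4)*(n^2 - 6*n + 9) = (n - 3)*(n - 2)^2*(n + 4)*(n - 3)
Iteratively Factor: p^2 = (p)*(p)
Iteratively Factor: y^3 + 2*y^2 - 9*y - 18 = (y - 3)*(y^2 + 5*y + 6) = (y - 3)*(y + 2)*(y + 3)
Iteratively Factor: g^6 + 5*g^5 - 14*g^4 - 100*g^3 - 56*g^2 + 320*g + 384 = (g - 2)*(g^5 + 7*g^4 - 100*g^2 - 256*g - 192) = (g - 2)*(g + 2)*(g^4 + 5*g^3 - 10*g^2 - 80*g - 96) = (g - 2)*(g + 2)*(g + 4)*(g^3 + g^2 - 14*g - 24) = (g - 4)*(g - 2)*(g + 2)*(g + 4)*(g^2 + 5*g + 6) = (g - 4)*(g - 2)*(g + 2)*(g + 3)*(g + 4)*(g + 2)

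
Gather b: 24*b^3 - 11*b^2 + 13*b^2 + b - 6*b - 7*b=24*b^3 + 2*b^2 - 12*b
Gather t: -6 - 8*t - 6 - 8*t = -16*t - 12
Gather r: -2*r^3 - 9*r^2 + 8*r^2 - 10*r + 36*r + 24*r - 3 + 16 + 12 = -2*r^3 - r^2 + 50*r + 25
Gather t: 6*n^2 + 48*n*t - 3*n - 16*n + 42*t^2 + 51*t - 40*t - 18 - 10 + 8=6*n^2 - 19*n + 42*t^2 + t*(48*n + 11) - 20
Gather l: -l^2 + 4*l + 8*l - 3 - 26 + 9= -l^2 + 12*l - 20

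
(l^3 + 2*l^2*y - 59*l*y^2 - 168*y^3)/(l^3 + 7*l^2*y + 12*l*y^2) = (l^2 - l*y - 56*y^2)/(l*(l + 4*y))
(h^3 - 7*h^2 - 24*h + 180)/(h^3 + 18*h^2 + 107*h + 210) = (h^2 - 12*h + 36)/(h^2 + 13*h + 42)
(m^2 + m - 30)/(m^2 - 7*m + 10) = (m + 6)/(m - 2)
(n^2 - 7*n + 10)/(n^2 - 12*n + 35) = (n - 2)/(n - 7)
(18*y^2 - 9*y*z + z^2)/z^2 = 18*y^2/z^2 - 9*y/z + 1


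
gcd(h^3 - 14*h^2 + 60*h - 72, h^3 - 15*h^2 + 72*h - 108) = h^2 - 12*h + 36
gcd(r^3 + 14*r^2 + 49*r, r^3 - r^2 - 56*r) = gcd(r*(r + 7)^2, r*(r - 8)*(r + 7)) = r^2 + 7*r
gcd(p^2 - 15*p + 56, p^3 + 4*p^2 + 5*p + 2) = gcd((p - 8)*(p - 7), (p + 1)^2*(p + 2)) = 1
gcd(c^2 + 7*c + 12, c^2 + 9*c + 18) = c + 3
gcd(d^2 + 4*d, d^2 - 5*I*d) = d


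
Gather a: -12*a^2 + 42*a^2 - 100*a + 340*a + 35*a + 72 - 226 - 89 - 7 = 30*a^2 + 275*a - 250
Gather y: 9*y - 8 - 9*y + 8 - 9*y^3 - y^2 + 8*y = -9*y^3 - y^2 + 8*y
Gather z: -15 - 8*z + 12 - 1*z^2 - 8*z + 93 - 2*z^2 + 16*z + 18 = 108 - 3*z^2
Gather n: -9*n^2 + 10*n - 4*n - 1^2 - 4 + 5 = -9*n^2 + 6*n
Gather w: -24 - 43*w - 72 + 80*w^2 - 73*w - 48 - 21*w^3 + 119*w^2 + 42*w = -21*w^3 + 199*w^2 - 74*w - 144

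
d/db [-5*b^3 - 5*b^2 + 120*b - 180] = -15*b^2 - 10*b + 120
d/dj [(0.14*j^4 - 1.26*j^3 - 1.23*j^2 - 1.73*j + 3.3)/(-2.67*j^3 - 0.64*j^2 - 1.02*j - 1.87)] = (-0.3738*j^6 - 0.179199999999998*j^5 - 2.9061*j^4 - 7.715*j^3 + 33.649*j^2 + 8.8242*j + 6.6011)/(7.1289*j^6 + 3.4176*j^5 + 5.8564*j^4 + 11.2914*j^3 + 3.434*j^2 + 3.8148*j + 3.4969)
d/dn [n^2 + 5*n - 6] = 2*n + 5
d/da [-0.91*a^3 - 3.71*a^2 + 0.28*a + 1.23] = -2.73*a^2 - 7.42*a + 0.28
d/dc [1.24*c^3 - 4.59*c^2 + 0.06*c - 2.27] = 3.72*c^2 - 9.18*c + 0.06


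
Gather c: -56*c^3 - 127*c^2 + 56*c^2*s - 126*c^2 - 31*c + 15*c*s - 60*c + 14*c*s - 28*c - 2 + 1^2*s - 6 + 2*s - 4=-56*c^3 + c^2*(56*s - 253) + c*(29*s - 119) + 3*s - 12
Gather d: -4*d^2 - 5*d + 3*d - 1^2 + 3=-4*d^2 - 2*d + 2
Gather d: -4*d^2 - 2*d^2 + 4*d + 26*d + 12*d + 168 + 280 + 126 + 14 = -6*d^2 + 42*d + 588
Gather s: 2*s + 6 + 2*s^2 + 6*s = 2*s^2 + 8*s + 6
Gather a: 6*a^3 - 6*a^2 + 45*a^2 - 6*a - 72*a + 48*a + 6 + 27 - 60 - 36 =6*a^3 + 39*a^2 - 30*a - 63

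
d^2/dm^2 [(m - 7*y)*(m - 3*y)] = 2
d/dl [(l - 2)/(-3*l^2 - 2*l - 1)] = (3*l^2 - 12*l - 5)/(9*l^4 + 12*l^3 + 10*l^2 + 4*l + 1)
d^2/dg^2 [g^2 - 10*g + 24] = 2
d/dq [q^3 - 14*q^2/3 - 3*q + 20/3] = 3*q^2 - 28*q/3 - 3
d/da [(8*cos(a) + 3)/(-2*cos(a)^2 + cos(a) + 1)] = (16*sin(a)^2 - 12*cos(a) - 21)*sin(a)/(cos(a) - cos(2*a))^2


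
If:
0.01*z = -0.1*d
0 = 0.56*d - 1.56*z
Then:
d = 0.00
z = 0.00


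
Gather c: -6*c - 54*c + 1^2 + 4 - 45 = -60*c - 40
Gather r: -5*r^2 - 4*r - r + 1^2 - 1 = -5*r^2 - 5*r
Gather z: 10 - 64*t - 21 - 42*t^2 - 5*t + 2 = -42*t^2 - 69*t - 9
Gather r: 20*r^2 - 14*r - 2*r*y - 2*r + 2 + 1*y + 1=20*r^2 + r*(-2*y - 16) + y + 3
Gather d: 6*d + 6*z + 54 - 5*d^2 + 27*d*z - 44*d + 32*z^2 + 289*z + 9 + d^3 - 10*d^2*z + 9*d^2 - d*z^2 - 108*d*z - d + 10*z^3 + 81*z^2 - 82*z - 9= d^3 + d^2*(4 - 10*z) + d*(-z^2 - 81*z - 39) + 10*z^3 + 113*z^2 + 213*z + 54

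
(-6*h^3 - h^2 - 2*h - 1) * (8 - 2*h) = 12*h^4 - 46*h^3 - 4*h^2 - 14*h - 8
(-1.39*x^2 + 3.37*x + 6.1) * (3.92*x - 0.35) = -5.4488*x^3 + 13.6969*x^2 + 22.7325*x - 2.135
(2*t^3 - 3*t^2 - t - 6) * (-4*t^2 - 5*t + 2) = -8*t^5 + 2*t^4 + 23*t^3 + 23*t^2 + 28*t - 12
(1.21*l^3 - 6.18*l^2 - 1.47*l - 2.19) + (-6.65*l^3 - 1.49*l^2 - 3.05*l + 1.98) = -5.44*l^3 - 7.67*l^2 - 4.52*l - 0.21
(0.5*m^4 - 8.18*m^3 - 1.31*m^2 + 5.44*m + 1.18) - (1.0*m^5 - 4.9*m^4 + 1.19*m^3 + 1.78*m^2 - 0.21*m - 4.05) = -1.0*m^5 + 5.4*m^4 - 9.37*m^3 - 3.09*m^2 + 5.65*m + 5.23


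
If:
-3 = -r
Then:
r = 3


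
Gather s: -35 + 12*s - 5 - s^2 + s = -s^2 + 13*s - 40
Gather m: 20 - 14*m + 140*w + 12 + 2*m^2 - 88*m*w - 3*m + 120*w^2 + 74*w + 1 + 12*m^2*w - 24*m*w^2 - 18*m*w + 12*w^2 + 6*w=m^2*(12*w + 2) + m*(-24*w^2 - 106*w - 17) + 132*w^2 + 220*w + 33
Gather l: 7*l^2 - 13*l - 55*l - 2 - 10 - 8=7*l^2 - 68*l - 20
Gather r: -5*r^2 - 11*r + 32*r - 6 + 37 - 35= -5*r^2 + 21*r - 4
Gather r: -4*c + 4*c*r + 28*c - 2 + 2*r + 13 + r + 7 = 24*c + r*(4*c + 3) + 18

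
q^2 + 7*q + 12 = (q + 3)*(q + 4)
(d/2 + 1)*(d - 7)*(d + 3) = d^3/2 - d^2 - 29*d/2 - 21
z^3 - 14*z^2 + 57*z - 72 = (z - 8)*(z - 3)^2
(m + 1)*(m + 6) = m^2 + 7*m + 6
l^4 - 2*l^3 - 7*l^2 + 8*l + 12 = (l - 3)*(l - 2)*(l + 1)*(l + 2)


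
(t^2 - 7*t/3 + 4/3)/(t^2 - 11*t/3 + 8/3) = (3*t - 4)/(3*t - 8)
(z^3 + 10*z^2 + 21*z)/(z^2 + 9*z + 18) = z*(z + 7)/(z + 6)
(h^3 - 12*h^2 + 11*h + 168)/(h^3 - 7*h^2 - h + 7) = (h^2 - 5*h - 24)/(h^2 - 1)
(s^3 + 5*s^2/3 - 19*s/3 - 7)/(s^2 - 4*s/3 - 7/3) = s + 3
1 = 1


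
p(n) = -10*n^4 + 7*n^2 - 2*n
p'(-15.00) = 134788.00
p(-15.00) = -504645.00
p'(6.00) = -8558.00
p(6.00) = -12720.00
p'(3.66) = -1911.88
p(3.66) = -1707.97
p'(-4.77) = 4272.47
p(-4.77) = -5008.13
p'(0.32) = 1.17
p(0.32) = -0.03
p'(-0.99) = 22.95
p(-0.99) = -0.77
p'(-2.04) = 309.03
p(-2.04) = -139.98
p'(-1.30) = 67.68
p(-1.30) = -14.13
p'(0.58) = -1.68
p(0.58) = 0.06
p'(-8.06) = 20829.42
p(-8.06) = -41731.83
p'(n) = -40*n^3 + 14*n - 2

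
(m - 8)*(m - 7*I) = m^2 - 8*m - 7*I*m + 56*I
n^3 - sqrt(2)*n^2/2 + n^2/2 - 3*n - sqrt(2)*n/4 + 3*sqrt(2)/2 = (n - 3/2)*(n + 2)*(n - sqrt(2)/2)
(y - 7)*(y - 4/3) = y^2 - 25*y/3 + 28/3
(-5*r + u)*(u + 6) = -5*r*u - 30*r + u^2 + 6*u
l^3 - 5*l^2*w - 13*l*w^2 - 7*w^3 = (l - 7*w)*(l + w)^2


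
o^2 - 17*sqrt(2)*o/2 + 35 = (o - 5*sqrt(2))*(o - 7*sqrt(2)/2)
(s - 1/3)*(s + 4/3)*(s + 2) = s^3 + 3*s^2 + 14*s/9 - 8/9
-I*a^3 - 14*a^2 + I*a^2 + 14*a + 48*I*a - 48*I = (a - 8*I)*(a - 6*I)*(-I*a + I)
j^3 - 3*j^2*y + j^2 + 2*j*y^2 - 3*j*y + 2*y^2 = (j + 1)*(j - 2*y)*(j - y)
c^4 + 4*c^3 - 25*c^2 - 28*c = c*(c - 4)*(c + 1)*(c + 7)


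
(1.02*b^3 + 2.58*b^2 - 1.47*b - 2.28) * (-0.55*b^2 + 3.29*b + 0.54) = -0.561*b^5 + 1.9368*b^4 + 9.8475*b^3 - 2.1891*b^2 - 8.295*b - 1.2312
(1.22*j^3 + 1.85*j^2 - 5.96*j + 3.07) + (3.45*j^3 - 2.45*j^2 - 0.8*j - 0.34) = 4.67*j^3 - 0.6*j^2 - 6.76*j + 2.73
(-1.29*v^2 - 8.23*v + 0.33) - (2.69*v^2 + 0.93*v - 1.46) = -3.98*v^2 - 9.16*v + 1.79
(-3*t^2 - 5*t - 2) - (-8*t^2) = 5*t^2 - 5*t - 2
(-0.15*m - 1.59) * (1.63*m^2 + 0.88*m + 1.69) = -0.2445*m^3 - 2.7237*m^2 - 1.6527*m - 2.6871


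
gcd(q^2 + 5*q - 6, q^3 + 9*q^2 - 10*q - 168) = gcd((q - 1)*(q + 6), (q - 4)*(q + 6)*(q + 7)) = q + 6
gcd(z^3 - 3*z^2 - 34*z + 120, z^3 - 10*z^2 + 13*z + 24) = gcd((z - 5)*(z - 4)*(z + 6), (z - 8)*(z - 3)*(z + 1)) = 1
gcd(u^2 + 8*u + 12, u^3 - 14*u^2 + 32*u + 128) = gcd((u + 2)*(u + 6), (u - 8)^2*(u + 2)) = u + 2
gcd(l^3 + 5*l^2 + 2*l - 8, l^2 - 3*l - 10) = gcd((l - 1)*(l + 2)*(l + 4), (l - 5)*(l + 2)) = l + 2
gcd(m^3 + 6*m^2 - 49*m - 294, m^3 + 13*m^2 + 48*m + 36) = m + 6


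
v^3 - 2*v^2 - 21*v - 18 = (v - 6)*(v + 1)*(v + 3)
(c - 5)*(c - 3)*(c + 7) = c^3 - c^2 - 41*c + 105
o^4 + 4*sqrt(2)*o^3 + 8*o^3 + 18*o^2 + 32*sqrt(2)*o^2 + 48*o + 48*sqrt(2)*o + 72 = (o + 2)*(o + 6)*(o + sqrt(2))*(o + 3*sqrt(2))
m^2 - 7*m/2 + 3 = (m - 2)*(m - 3/2)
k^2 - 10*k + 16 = (k - 8)*(k - 2)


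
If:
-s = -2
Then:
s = 2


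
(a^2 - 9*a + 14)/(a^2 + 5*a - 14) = (a - 7)/(a + 7)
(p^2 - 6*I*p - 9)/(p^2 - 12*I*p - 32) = (-p^2 + 6*I*p + 9)/(-p^2 + 12*I*p + 32)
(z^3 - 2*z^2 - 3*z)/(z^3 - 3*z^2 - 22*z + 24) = z*(z^2 - 2*z - 3)/(z^3 - 3*z^2 - 22*z + 24)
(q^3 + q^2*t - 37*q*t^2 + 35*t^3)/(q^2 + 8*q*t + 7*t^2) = (q^2 - 6*q*t + 5*t^2)/(q + t)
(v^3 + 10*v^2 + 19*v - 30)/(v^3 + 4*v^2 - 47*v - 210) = (v - 1)/(v - 7)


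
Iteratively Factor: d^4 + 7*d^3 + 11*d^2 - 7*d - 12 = (d + 3)*(d^3 + 4*d^2 - d - 4) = (d + 3)*(d + 4)*(d^2 - 1) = (d - 1)*(d + 3)*(d + 4)*(d + 1)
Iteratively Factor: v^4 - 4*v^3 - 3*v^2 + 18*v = (v + 2)*(v^3 - 6*v^2 + 9*v) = v*(v + 2)*(v^2 - 6*v + 9) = v*(v - 3)*(v + 2)*(v - 3)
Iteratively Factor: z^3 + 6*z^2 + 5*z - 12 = (z + 3)*(z^2 + 3*z - 4) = (z + 3)*(z + 4)*(z - 1)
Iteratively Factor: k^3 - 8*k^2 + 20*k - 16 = (k - 2)*(k^2 - 6*k + 8) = (k - 2)^2*(k - 4)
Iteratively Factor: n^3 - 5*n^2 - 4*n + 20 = (n + 2)*(n^2 - 7*n + 10) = (n - 2)*(n + 2)*(n - 5)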